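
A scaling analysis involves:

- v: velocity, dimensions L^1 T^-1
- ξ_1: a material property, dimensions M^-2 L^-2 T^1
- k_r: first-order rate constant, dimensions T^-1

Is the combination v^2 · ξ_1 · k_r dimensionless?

no

Sum the exponent of each base dimension across the product:
  M: 2·[v]_M + [ξ_1]_M + [k_r]_M = 2·(0) + (-2) + (0) = -2
  L: 2·[v]_L + [ξ_1]_L + [k_r]_L = 2·(1) + (-2) + (0) = 0
  T: 2·[v]_T + [ξ_1]_T + [k_r]_T = 2·(-1) + (1) + (-1) = -2
Net dimensions [M⁻² T⁻²] ≠ [1] — not dimensionless.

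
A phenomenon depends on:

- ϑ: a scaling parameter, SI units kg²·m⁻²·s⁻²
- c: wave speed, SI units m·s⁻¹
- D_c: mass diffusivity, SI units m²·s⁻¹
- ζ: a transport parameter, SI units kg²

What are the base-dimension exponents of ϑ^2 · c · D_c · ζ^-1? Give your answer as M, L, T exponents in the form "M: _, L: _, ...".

Collect each base-dimension exponent across the product:
  M: 2·(2) + (0) + (0) − (2) = 2
  L: 2·(-2) + (1) + (2) − (0) = -1
  T: 2·(-2) + (-1) + (-1) − (0) = -6
So the dimensions are [M² L⁻¹ T⁻⁶].

M: 2, L: -1, T: -6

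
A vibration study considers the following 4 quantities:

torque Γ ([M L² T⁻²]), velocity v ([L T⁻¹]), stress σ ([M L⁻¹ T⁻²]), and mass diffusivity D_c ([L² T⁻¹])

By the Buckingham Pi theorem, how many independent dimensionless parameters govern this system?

1

There are 4 variables and 3 base dimensions (M, L, T).
The dimension matrix has rank 3.
Independent dimensionless groups: 4 − 3 = 1.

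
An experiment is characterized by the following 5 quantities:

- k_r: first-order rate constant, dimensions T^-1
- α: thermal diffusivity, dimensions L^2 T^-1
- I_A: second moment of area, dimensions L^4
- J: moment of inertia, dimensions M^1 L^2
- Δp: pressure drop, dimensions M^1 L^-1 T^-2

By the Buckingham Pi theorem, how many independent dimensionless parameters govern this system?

There are 5 variables and 3 base dimensions (M, L, T).
The dimension matrix has rank 3.
Independent dimensionless groups: 5 − 3 = 2.

2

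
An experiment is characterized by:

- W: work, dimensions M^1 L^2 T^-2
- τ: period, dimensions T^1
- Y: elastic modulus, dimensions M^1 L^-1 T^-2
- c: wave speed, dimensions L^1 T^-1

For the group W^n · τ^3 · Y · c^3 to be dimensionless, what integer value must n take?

Balance the M exponent: (1)·n from W, plus 3·(0) + (1) + 3·(0) = 1 from the rest, must sum to zero.
n + 1 = 0, so n = -1.

-1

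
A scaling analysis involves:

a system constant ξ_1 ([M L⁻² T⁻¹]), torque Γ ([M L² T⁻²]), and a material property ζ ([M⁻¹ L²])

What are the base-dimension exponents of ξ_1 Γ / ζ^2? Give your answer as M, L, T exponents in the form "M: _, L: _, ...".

M: 4, L: -4, T: -3

Collect each base-dimension exponent across the product:
  M: (1) + (1) − 2·(-1) = 4
  L: (-2) + (2) − 2·(2) = -4
  T: (-1) + (-2) − 2·(0) = -3
So the dimensions are [M⁴ L⁻⁴ T⁻³].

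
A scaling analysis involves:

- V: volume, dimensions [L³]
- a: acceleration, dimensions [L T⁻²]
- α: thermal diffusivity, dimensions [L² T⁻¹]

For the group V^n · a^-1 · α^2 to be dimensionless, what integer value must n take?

Balance the L exponent: (3)·n from V, plus −(1) + 2·(2) = 3 from the rest, must sum to zero.
3n + 3 = 0, so n = -1.

-1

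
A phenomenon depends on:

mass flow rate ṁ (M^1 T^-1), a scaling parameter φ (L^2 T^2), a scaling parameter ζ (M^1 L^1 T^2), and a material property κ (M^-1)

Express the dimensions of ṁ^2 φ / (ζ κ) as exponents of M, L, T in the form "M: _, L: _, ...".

M: 2, L: 1, T: -2

Collect each base-dimension exponent across the product:
  M: 2·(1) + (0) − (1) − (-1) = 2
  L: 2·(0) + (2) − (1) − (0) = 1
  T: 2·(-1) + (2) − (2) − (0) = -2
So the dimensions are [M² L T⁻²].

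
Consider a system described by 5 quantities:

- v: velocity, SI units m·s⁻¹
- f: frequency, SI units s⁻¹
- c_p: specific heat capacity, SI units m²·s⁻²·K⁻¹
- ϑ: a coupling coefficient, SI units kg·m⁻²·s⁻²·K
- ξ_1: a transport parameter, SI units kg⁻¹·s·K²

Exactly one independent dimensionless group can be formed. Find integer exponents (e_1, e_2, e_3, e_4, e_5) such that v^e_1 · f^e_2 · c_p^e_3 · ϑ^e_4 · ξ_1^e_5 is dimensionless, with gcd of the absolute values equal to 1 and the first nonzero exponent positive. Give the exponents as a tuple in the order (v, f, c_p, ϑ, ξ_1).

(4, 3, -3, -1, -1)

M: e_1·(0) + e_2·(0) + e_3·(0) + e_4·(1) + e_5·(-1) = 0
L: e_1·(1) + e_2·(0) + e_3·(2) + e_4·(-2) + e_5·(0) = 0
T: e_1·(-1) + e_2·(-1) + e_3·(-2) + e_4·(-2) + e_5·(1) = 0
Θ: e_1·(0) + e_2·(0) + e_3·(-1) + e_4·(1) + e_5·(2) = 0
Solving this homogeneous linear system for the smallest-integer solution (first nonzero entry positive) gives (4, 3, -3, -1, -1).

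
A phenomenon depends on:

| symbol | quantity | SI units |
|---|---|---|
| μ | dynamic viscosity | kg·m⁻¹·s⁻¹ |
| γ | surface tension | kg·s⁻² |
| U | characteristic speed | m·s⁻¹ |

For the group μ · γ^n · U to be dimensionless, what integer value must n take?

-1

Balance the M exponent: (1)·n from γ, plus (1) + (0) = 1 from the rest, must sum to zero.
n + 1 = 0, so n = -1.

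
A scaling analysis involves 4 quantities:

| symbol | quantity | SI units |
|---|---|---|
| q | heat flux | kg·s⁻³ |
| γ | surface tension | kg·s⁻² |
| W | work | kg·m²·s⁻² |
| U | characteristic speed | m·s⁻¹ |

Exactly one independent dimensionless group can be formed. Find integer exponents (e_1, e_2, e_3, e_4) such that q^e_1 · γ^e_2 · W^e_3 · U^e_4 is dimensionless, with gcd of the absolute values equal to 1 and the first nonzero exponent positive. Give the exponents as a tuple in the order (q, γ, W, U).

M: e_1·(1) + e_2·(1) + e_3·(1) + e_4·(0) = 0
L: e_1·(0) + e_2·(0) + e_3·(2) + e_4·(1) = 0
T: e_1·(-3) + e_2·(-2) + e_3·(-2) + e_4·(-1) = 0
Solving this homogeneous linear system for the smallest-integer solution (first nonzero entry positive) gives (2, -3, 1, -2).

(2, -3, 1, -2)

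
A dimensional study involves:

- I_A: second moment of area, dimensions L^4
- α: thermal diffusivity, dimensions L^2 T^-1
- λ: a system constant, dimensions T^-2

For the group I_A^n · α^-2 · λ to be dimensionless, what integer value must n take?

1

Balance the L exponent: (4)·n from I_A, plus −2·(2) + (0) = -4 from the rest, must sum to zero.
4n − 4 = 0, so n = 1.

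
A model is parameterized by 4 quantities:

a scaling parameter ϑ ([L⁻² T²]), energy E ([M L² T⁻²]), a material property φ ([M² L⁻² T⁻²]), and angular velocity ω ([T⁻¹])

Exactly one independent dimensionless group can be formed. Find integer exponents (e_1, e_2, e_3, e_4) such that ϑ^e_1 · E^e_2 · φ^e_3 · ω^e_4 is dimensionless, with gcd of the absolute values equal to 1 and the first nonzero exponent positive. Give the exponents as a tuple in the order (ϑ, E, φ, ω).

M: e_1·(0) + e_2·(1) + e_3·(2) + e_4·(0) = 0
L: e_1·(-2) + e_2·(2) + e_3·(-2) + e_4·(0) = 0
T: e_1·(2) + e_2·(-2) + e_3·(-2) + e_4·(-1) = 0
Solving this homogeneous linear system for the smallest-integer solution (first nonzero entry positive) gives (3, 2, -1, 4).

(3, 2, -1, 4)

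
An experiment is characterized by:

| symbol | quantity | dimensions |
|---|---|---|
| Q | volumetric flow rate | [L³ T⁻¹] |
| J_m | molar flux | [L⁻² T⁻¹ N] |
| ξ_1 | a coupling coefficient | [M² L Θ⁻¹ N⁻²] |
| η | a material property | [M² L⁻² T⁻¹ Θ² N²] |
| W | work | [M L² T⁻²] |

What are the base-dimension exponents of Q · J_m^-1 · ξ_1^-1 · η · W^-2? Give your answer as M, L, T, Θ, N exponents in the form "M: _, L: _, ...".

Collect each base-dimension exponent across the product:
  M: (0) − (0) − (2) + (2) − 2·(1) = -2
  L: (3) − (-2) − (1) + (-2) − 2·(2) = -2
  T: (-1) − (-1) − (0) + (-1) − 2·(-2) = 3
  Θ: (0) − (0) − (-1) + (2) − 2·(0) = 3
  N: (0) − (1) − (-2) + (2) − 2·(0) = 3
So the dimensions are [M⁻² L⁻² T³ Θ³ N³].

M: -2, L: -2, T: 3, Θ: 3, N: 3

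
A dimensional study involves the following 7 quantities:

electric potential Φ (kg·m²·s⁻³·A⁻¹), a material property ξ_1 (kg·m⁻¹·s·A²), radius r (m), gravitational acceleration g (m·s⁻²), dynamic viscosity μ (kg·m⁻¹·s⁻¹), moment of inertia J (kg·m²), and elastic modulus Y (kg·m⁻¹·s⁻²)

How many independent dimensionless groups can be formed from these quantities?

3

There are 7 variables and 4 base dimensions (M, L, T, I).
The dimension matrix has rank 4.
Independent dimensionless groups: 7 − 4 = 3.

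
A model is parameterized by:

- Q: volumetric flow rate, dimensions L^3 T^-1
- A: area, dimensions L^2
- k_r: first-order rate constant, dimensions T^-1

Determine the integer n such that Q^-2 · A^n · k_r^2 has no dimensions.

Balance the L exponent: (2)·n from A, plus −2·(3) + 2·(0) = -6 from the rest, must sum to zero.
2n − 6 = 0, so n = 3.

3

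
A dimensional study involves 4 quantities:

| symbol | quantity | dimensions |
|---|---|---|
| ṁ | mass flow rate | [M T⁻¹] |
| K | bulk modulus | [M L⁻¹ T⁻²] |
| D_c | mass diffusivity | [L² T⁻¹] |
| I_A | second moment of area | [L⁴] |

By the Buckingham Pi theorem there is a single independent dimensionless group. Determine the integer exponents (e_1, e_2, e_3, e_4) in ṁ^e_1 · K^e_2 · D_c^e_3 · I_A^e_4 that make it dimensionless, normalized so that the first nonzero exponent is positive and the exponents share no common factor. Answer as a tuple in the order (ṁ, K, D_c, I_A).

M: e_1·(1) + e_2·(1) + e_3·(0) + e_4·(0) = 0
L: e_1·(0) + e_2·(-1) + e_3·(2) + e_4·(4) = 0
T: e_1·(-1) + e_2·(-2) + e_3·(-1) + e_4·(0) = 0
Solving this homogeneous linear system for the smallest-integer solution (first nonzero entry positive) gives (4, -4, 4, -3).

(4, -4, 4, -3)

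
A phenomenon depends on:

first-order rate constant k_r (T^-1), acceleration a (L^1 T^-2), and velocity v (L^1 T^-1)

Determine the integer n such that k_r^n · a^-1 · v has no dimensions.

Balance the T exponent: (-1)·n from k_r, plus −(-2) + (-1) = 1 from the rest, must sum to zero.
−n + 1 = 0, so n = 1.

1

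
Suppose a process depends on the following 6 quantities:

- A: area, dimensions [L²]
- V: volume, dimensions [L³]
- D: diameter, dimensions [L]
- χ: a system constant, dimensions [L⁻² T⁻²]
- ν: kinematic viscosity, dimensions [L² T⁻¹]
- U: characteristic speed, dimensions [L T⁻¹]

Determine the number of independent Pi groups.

There are 6 variables and 2 base dimensions (L, T).
The dimension matrix has rank 2.
Independent dimensionless groups: 6 − 2 = 4.

4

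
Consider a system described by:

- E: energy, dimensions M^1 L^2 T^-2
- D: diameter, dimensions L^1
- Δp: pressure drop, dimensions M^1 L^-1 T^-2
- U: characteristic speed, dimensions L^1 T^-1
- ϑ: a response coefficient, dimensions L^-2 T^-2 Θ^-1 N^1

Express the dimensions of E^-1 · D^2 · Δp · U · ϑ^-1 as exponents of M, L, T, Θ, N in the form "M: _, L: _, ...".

M: 0, L: 2, T: 1, Θ: 1, N: -1

Collect each base-dimension exponent across the product:
  M: −(1) + 2·(0) + (1) + (0) − (0) = 0
  L: −(2) + 2·(1) + (-1) + (1) − (-2) = 2
  T: −(-2) + 2·(0) + (-2) + (-1) − (-2) = 1
  Θ: −(0) + 2·(0) + (0) + (0) − (-1) = 1
  N: −(0) + 2·(0) + (0) + (0) − (1) = -1
So the dimensions are [L² T Θ N⁻¹].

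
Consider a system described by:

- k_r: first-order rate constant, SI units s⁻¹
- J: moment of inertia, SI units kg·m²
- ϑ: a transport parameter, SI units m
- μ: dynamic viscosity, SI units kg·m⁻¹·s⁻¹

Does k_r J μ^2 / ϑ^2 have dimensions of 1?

no

Sum the exponent of each base dimension across the product:
  M: [k_r]_M + [J]_M − 2·[ϑ]_M + 2·[μ]_M = (0) + (1) − 2·(0) + 2·(1) = 3
  L: [k_r]_L + [J]_L − 2·[ϑ]_L + 2·[μ]_L = (0) + (2) − 2·(1) + 2·(-1) = -2
  T: [k_r]_T + [J]_T − 2·[ϑ]_T + 2·[μ]_T = (-1) + (0) − 2·(0) + 2·(-1) = -3
Net dimensions [M³ L⁻² T⁻³] ≠ [1] — not dimensionless.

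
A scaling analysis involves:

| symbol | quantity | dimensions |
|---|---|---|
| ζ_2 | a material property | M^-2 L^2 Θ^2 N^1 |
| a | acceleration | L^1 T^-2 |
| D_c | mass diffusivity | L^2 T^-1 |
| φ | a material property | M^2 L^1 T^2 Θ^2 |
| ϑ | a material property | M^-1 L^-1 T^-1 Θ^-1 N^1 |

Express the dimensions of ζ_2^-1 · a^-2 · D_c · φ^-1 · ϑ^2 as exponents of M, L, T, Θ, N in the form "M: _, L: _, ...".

Collect each base-dimension exponent across the product:
  M: −(-2) − 2·(0) + (0) − (2) + 2·(-1) = -2
  L: −(2) − 2·(1) + (2) − (1) + 2·(-1) = -5
  T: −(0) − 2·(-2) + (-1) − (2) + 2·(-1) = -1
  Θ: −(2) − 2·(0) + (0) − (2) + 2·(-1) = -6
  N: −(1) − 2·(0) + (0) − (0) + 2·(1) = 1
So the dimensions are [M⁻² L⁻⁵ T⁻¹ Θ⁻⁶ N].

M: -2, L: -5, T: -1, Θ: -6, N: 1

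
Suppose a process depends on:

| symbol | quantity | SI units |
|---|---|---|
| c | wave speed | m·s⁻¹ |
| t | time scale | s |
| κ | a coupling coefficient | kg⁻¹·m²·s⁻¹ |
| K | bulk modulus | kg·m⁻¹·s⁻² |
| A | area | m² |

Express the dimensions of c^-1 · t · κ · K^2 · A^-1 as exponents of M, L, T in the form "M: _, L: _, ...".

Collect each base-dimension exponent across the product:
  M: −(0) + (0) + (-1) + 2·(1) − (0) = 1
  L: −(1) + (0) + (2) + 2·(-1) − (2) = -3
  T: −(-1) + (1) + (-1) + 2·(-2) − (0) = -3
So the dimensions are [M L⁻³ T⁻³].

M: 1, L: -3, T: -3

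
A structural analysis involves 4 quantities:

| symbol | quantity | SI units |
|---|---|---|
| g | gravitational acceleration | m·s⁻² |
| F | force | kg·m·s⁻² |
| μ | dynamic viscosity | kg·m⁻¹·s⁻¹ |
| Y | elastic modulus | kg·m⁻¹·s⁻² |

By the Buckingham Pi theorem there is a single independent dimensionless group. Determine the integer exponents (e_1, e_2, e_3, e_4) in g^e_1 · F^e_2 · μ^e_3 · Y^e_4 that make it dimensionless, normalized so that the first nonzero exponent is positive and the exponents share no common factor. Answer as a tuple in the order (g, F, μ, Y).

(2, -1, 4, -3)

M: e_1·(0) + e_2·(1) + e_3·(1) + e_4·(1) = 0
L: e_1·(1) + e_2·(1) + e_3·(-1) + e_4·(-1) = 0
T: e_1·(-2) + e_2·(-2) + e_3·(-1) + e_4·(-2) = 0
Solving this homogeneous linear system for the smallest-integer solution (first nonzero entry positive) gives (2, -1, 4, -3).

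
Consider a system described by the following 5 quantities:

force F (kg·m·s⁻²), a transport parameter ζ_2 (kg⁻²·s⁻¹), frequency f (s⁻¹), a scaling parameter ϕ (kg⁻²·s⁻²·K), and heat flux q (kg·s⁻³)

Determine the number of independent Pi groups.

1

There are 5 variables and 4 base dimensions (M, L, T, Θ).
The dimension matrix has rank 4.
Independent dimensionless groups: 5 − 4 = 1.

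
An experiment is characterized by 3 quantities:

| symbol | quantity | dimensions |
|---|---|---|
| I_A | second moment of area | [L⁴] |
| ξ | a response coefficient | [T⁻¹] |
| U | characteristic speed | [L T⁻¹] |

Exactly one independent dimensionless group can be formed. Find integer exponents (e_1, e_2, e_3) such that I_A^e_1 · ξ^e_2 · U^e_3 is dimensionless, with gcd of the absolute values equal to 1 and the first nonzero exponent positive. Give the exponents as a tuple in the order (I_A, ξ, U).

(1, 4, -4)

L: e_1·(4) + e_2·(0) + e_3·(1) = 0
T: e_1·(0) + e_2·(-1) + e_3·(-1) = 0
Solving this homogeneous linear system for the smallest-integer solution (first nonzero entry positive) gives (1, 4, -4).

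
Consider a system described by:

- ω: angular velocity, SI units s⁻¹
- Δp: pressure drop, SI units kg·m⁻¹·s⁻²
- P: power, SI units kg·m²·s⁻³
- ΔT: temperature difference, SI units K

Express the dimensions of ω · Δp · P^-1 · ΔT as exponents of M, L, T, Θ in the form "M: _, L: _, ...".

M: 0, L: -3, T: 0, Θ: 1

Collect each base-dimension exponent across the product:
  M: (0) + (1) − (1) + (0) = 0
  L: (0) + (-1) − (2) + (0) = -3
  T: (-1) + (-2) − (-3) + (0) = 0
  Θ: (0) + (0) − (0) + (1) = 1
So the dimensions are [L⁻³ Θ].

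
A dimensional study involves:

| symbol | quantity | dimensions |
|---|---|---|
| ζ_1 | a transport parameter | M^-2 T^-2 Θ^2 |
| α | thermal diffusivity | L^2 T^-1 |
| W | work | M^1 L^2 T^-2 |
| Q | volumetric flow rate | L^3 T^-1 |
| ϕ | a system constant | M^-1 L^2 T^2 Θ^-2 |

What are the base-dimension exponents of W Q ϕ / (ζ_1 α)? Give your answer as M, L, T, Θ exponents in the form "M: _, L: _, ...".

Collect each base-dimension exponent across the product:
  M: −(-2) − (0) + (1) + (0) + (-1) = 2
  L: −(0) − (2) + (2) + (3) + (2) = 5
  T: −(-2) − (-1) + (-2) + (-1) + (2) = 2
  Θ: −(2) − (0) + (0) + (0) + (-2) = -4
So the dimensions are [M² L⁵ T² Θ⁻⁴].

M: 2, L: 5, T: 2, Θ: -4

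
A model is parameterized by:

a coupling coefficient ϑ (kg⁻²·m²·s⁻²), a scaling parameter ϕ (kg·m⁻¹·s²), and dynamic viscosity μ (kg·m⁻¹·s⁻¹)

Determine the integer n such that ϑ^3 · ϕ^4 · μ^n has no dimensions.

Balance the M exponent: (1)·n from μ, plus 3·(-2) + 4·(1) = -2 from the rest, must sum to zero.
n − 2 = 0, so n = 2.

2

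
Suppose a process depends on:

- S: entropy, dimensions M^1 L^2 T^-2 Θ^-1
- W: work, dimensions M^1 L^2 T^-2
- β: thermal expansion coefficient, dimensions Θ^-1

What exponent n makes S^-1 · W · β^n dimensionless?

1

Balance the Θ exponent: (-1)·n from β, plus −(-1) + (0) = 1 from the rest, must sum to zero.
−n + 1 = 0, so n = 1.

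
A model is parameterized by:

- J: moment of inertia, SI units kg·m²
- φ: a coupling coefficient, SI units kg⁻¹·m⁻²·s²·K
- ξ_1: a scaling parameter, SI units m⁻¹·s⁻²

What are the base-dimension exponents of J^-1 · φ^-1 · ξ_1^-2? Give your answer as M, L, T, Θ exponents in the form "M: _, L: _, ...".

M: 0, L: 2, T: 2, Θ: -1

Collect each base-dimension exponent across the product:
  M: −(1) − (-1) − 2·(0) = 0
  L: −(2) − (-2) − 2·(-1) = 2
  T: −(0) − (2) − 2·(-2) = 2
  Θ: −(0) − (1) − 2·(0) = -1
So the dimensions are [L² T² Θ⁻¹].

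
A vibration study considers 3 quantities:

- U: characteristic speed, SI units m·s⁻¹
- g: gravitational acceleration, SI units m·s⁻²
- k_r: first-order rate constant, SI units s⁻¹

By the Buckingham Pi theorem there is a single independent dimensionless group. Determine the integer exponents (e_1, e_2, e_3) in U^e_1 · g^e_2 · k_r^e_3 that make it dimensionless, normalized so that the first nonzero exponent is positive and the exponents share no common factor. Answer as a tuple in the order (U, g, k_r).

(1, -1, 1)

L: e_1·(1) + e_2·(1) + e_3·(0) = 0
T: e_1·(-1) + e_2·(-2) + e_3·(-1) = 0
Solving this homogeneous linear system for the smallest-integer solution (first nonzero entry positive) gives (1, -1, 1).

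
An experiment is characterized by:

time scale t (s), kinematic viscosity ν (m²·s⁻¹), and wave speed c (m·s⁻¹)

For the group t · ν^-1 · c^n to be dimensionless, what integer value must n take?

Balance the L exponent: (1)·n from c, plus (0) − (2) = -2 from the rest, must sum to zero.
n − 2 = 0, so n = 2.

2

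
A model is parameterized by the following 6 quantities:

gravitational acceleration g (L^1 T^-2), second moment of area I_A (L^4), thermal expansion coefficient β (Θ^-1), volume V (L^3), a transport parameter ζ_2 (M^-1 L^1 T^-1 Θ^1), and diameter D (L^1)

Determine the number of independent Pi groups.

There are 6 variables and 4 base dimensions (M, L, T, Θ).
The dimension matrix has rank 4.
Independent dimensionless groups: 6 − 4 = 2.

2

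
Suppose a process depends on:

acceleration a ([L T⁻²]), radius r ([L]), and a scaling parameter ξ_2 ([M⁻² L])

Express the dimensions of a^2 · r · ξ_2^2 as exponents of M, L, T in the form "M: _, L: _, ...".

M: -4, L: 5, T: -4

Collect each base-dimension exponent across the product:
  M: 2·(0) + (0) + 2·(-2) = -4
  L: 2·(1) + (1) + 2·(1) = 5
  T: 2·(-2) + (0) + 2·(0) = -4
So the dimensions are [M⁻⁴ L⁵ T⁻⁴].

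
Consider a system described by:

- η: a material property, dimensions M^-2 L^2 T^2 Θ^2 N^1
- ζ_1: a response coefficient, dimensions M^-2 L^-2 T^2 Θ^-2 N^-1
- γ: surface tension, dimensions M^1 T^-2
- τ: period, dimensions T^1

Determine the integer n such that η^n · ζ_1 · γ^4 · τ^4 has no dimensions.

1

Balance the M exponent: (-2)·n from η, plus (-2) + 4·(1) + 4·(0) = 2 from the rest, must sum to zero.
-2n + 2 = 0, so n = 1.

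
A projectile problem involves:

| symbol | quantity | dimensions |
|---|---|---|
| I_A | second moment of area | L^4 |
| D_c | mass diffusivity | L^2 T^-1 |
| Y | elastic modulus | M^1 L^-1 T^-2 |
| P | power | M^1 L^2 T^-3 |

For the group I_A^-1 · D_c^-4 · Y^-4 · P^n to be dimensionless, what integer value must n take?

Balance the M exponent: (1)·n from P, plus −(0) − 4·(0) − 4·(1) = -4 from the rest, must sum to zero.
n − 4 = 0, so n = 4.

4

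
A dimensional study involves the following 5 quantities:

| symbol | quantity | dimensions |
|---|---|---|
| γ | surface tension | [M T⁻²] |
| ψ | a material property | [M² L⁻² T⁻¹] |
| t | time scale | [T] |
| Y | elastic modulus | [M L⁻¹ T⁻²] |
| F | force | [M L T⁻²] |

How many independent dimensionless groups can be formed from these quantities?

There are 5 variables and 3 base dimensions (M, L, T).
The dimension matrix has rank 3.
Independent dimensionless groups: 5 − 3 = 2.

2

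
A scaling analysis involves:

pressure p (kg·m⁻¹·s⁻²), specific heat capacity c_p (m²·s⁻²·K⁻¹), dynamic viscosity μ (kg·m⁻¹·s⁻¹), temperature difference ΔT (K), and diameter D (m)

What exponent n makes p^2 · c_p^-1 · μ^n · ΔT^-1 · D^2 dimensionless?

Balance the M exponent: (1)·n from μ, plus 2·(1) − (0) − (0) + 2·(0) = 2 from the rest, must sum to zero.
n + 2 = 0, so n = -2.

-2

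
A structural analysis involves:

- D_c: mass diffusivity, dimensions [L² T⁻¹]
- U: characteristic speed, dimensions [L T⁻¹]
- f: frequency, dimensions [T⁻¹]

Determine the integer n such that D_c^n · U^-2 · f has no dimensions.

1

Balance the L exponent: (2)·n from D_c, plus −2·(1) + (0) = -2 from the rest, must sum to zero.
2n − 2 = 0, so n = 1.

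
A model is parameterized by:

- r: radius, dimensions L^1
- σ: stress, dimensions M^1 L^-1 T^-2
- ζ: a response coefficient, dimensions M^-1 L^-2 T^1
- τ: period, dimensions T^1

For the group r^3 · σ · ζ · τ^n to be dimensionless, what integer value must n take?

1

Balance the T exponent: (1)·n from τ, plus 3·(0) + (-2) + (1) = -1 from the rest, must sum to zero.
n − 1 = 0, so n = 1.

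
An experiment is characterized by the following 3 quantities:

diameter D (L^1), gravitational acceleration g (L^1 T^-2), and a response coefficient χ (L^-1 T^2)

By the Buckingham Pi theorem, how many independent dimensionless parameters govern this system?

1

There are 3 variables and 2 base dimensions (L, T).
The dimension matrix has rank 2.
Independent dimensionless groups: 3 − 2 = 1.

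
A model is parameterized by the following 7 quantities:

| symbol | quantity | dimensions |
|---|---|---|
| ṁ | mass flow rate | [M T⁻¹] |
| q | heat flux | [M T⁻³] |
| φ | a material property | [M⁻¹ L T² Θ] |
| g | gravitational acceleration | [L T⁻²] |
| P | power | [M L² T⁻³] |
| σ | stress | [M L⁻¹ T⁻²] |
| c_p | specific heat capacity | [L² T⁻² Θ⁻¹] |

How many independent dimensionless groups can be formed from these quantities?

There are 7 variables and 4 base dimensions (M, L, T, Θ).
The dimension matrix has rank 4.
Independent dimensionless groups: 7 − 4 = 3.

3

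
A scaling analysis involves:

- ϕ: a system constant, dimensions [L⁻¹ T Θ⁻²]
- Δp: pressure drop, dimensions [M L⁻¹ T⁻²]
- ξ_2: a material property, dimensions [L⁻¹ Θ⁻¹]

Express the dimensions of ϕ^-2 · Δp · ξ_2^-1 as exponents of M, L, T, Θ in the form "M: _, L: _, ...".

Collect each base-dimension exponent across the product:
  M: −2·(0) + (1) − (0) = 1
  L: −2·(-1) + (-1) − (-1) = 2
  T: −2·(1) + (-2) − (0) = -4
  Θ: −2·(-2) + (0) − (-1) = 5
So the dimensions are [M L² T⁻⁴ Θ⁵].

M: 1, L: 2, T: -4, Θ: 5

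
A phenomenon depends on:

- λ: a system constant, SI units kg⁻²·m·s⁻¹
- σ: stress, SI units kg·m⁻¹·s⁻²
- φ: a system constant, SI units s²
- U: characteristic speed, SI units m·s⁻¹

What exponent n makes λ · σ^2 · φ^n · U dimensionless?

Balance the T exponent: (2)·n from φ, plus (-1) + 2·(-2) + (-1) = -6 from the rest, must sum to zero.
2n − 6 = 0, so n = 3.

3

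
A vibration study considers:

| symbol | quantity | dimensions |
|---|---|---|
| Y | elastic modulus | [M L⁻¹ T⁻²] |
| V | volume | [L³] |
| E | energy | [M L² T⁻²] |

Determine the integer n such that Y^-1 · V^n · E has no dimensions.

-1

Balance the L exponent: (3)·n from V, plus −(-1) + (2) = 3 from the rest, must sum to zero.
3n + 3 = 0, so n = -1.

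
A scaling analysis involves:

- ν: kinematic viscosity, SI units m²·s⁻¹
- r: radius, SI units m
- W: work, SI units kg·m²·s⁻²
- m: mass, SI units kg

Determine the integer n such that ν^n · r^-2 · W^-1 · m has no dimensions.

Balance the L exponent: (2)·n from ν, plus −2·(1) − (2) + (0) = -4 from the rest, must sum to zero.
2n − 4 = 0, so n = 2.

2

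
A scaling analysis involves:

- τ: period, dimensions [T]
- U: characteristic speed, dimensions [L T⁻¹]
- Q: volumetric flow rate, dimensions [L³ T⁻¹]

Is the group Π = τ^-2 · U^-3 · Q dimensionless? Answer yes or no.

Sum the exponent of each base dimension across the product:
  M: −2·[τ]_M − 3·[U]_M + [Q]_M = −2·(0) − 3·(0) + (0) = 0
  L: −2·[τ]_L − 3·[U]_L + [Q]_L = −2·(0) − 3·(1) + (3) = 0
  T: −2·[τ]_T − 3·[U]_T + [Q]_T = −2·(1) − 3·(-1) + (-1) = 0
All base exponents vanish — dimensionless.

yes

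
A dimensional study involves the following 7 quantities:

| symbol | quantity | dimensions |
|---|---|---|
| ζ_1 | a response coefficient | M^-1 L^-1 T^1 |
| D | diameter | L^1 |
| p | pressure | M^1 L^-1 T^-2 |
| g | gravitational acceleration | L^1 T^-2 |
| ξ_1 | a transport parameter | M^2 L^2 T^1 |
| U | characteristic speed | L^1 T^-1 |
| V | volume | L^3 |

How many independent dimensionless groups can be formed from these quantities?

There are 7 variables and 3 base dimensions (M, L, T).
The dimension matrix has rank 3.
Independent dimensionless groups: 7 − 3 = 4.

4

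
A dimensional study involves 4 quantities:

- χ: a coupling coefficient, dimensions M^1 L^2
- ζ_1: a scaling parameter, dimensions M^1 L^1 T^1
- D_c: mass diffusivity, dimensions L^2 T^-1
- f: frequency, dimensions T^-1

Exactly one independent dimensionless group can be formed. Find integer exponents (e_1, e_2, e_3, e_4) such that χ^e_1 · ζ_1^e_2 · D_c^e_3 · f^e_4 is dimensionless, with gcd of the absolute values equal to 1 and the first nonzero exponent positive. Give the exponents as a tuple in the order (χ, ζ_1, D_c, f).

(2, -2, -1, -1)

M: e_1·(1) + e_2·(1) + e_3·(0) + e_4·(0) = 0
L: e_1·(2) + e_2·(1) + e_3·(2) + e_4·(0) = 0
T: e_1·(0) + e_2·(1) + e_3·(-1) + e_4·(-1) = 0
Solving this homogeneous linear system for the smallest-integer solution (first nonzero entry positive) gives (2, -2, -1, -1).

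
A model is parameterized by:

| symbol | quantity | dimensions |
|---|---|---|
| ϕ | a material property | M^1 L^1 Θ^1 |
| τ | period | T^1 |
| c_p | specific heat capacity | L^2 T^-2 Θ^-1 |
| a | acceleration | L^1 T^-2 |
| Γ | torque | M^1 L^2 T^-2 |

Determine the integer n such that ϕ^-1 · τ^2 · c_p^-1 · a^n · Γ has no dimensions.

1

Balance the L exponent: (1)·n from a, plus −(1) + 2·(0) − (2) + (2) = -1 from the rest, must sum to zero.
n − 1 = 0, so n = 1.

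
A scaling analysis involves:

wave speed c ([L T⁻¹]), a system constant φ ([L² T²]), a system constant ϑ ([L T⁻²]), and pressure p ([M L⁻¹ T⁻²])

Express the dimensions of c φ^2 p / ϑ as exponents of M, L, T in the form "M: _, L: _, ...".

M: 1, L: 3, T: 3

Collect each base-dimension exponent across the product:
  M: (0) + 2·(0) − (0) + (1) = 1
  L: (1) + 2·(2) − (1) + (-1) = 3
  T: (-1) + 2·(2) − (-2) + (-2) = 3
So the dimensions are [M L³ T³].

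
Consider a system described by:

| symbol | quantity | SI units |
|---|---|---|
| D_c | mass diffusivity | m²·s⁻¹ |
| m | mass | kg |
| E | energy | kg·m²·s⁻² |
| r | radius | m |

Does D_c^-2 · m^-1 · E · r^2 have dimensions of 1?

yes

Sum the exponent of each base dimension across the product:
  M: −2·[D_c]_M − [m]_M + [E]_M + 2·[r]_M = −2·(0) − (1) + (1) + 2·(0) = 0
  L: −2·[D_c]_L − [m]_L + [E]_L + 2·[r]_L = −2·(2) − (0) + (2) + 2·(1) = 0
  T: −2·[D_c]_T − [m]_T + [E]_T + 2·[r]_T = −2·(-1) − (0) + (-2) + 2·(0) = 0
  Θ: −2·[D_c]_Θ − [m]_Θ + [E]_Θ + 2·[r]_Θ = −2·(0) − (0) + (0) + 2·(0) = 0
All base exponents vanish — dimensionless.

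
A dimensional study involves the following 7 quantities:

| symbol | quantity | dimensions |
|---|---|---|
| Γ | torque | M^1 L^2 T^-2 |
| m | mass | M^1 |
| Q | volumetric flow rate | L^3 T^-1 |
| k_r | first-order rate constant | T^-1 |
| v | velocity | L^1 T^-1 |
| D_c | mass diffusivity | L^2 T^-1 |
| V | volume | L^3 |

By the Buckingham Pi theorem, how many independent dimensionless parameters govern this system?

4

There are 7 variables and 3 base dimensions (M, L, T).
The dimension matrix has rank 3.
Independent dimensionless groups: 7 − 3 = 4.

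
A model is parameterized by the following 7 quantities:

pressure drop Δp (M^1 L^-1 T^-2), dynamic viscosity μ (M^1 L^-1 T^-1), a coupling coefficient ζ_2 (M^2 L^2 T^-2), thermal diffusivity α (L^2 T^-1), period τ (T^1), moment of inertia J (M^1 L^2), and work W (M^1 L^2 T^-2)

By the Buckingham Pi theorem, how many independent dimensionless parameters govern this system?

There are 7 variables and 3 base dimensions (M, L, T).
The dimension matrix has rank 3.
Independent dimensionless groups: 7 − 3 = 4.

4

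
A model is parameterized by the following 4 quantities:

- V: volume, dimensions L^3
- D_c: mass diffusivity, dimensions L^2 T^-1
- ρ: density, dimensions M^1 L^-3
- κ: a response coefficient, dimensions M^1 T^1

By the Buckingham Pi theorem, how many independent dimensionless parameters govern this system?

There are 4 variables and 3 base dimensions (M, L, T).
The dimension matrix has rank 3.
Independent dimensionless groups: 4 − 3 = 1.

1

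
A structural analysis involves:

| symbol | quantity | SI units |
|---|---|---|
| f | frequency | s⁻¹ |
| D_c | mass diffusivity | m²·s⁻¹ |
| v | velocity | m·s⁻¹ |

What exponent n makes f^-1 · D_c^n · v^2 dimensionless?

Balance the L exponent: (2)·n from D_c, plus −(0) + 2·(1) = 2 from the rest, must sum to zero.
2n + 2 = 0, so n = -1.

-1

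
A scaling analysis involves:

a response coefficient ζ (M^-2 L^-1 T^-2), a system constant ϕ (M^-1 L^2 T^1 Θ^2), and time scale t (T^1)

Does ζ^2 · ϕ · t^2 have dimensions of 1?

no

Sum the exponent of each base dimension across the product:
  M: 2·[ζ]_M + [ϕ]_M + 2·[t]_M = 2·(-2) + (-1) + 2·(0) = -5
  L: 2·[ζ]_L + [ϕ]_L + 2·[t]_L = 2·(-1) + (2) + 2·(0) = 0
  T: 2·[ζ]_T + [ϕ]_T + 2·[t]_T = 2·(-2) + (1) + 2·(1) = -1
  Θ: 2·[ζ]_Θ + [ϕ]_Θ + 2·[t]_Θ = 2·(0) + (2) + 2·(0) = 2
Net dimensions [M⁻⁵ T⁻¹ Θ²] ≠ [1] — not dimensionless.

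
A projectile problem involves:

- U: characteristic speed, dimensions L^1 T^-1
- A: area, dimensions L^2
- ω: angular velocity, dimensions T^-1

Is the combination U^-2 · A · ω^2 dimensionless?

yes

Sum the exponent of each base dimension across the product:
  M: −2·[U]_M + [A]_M + 2·[ω]_M = −2·(0) + (0) + 2·(0) = 0
  L: −2·[U]_L + [A]_L + 2·[ω]_L = −2·(1) + (2) + 2·(0) = 0
  T: −2·[U]_T + [A]_T + 2·[ω]_T = −2·(-1) + (0) + 2·(-1) = 0
All base exponents vanish — dimensionless.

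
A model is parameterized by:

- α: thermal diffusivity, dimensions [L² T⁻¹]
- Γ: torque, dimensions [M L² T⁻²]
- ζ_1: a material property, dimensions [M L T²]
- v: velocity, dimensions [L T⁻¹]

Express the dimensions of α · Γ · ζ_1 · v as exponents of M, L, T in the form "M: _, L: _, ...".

Collect each base-dimension exponent across the product:
  M: (0) + (1) + (1) + (0) = 2
  L: (2) + (2) + (1) + (1) = 6
  T: (-1) + (-2) + (2) + (-1) = -2
So the dimensions are [M² L⁶ T⁻²].

M: 2, L: 6, T: -2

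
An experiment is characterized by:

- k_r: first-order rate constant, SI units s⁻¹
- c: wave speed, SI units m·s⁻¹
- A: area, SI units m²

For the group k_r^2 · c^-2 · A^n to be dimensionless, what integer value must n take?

Balance the L exponent: (2)·n from A, plus 2·(0) − 2·(1) = -2 from the rest, must sum to zero.
2n − 2 = 0, so n = 1.

1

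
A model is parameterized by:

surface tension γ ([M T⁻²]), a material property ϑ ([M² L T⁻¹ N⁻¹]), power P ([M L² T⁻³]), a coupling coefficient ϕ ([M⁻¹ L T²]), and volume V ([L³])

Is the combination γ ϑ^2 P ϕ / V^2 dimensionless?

Sum the exponent of each base dimension across the product:
  M: [γ]_M + 2·[ϑ]_M + [P]_M + [ϕ]_M − 2·[V]_M = (1) + 2·(2) + (1) + (-1) − 2·(0) = 5
  L: [γ]_L + 2·[ϑ]_L + [P]_L + [ϕ]_L − 2·[V]_L = (0) + 2·(1) + (2) + (1) − 2·(3) = -1
  T: [γ]_T + 2·[ϑ]_T + [P]_T + [ϕ]_T − 2·[V]_T = (-2) + 2·(-1) + (-3) + (2) − 2·(0) = -5
  N: [γ]_N + 2·[ϑ]_N + [P]_N + [ϕ]_N − 2·[V]_N = (0) + 2·(-1) + (0) + (0) − 2·(0) = -2
Net dimensions [M⁵ L⁻¹ T⁻⁵ N⁻²] ≠ [1] — not dimensionless.

no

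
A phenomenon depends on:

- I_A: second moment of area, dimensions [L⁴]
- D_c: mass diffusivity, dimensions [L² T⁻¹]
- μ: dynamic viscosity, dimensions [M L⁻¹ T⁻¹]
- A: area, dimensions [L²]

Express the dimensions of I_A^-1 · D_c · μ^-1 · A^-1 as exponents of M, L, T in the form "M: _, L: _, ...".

Collect each base-dimension exponent across the product:
  M: −(0) + (0) − (1) − (0) = -1
  L: −(4) + (2) − (-1) − (2) = -3
  T: −(0) + (-1) − (-1) − (0) = 0
So the dimensions are [M⁻¹ L⁻³].

M: -1, L: -3, T: 0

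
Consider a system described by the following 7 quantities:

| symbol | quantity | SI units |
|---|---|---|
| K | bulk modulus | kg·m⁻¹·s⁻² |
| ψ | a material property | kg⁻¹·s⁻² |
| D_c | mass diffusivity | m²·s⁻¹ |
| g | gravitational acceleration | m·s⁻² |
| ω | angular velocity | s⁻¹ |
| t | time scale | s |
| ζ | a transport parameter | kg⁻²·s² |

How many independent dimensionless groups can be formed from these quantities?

There are 7 variables and 3 base dimensions (M, L, T).
The dimension matrix has rank 3.
Independent dimensionless groups: 7 − 3 = 4.

4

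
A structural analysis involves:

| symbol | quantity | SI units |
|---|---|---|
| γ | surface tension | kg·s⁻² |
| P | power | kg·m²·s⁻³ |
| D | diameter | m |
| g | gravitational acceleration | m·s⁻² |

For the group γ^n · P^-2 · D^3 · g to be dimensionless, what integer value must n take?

Balance the M exponent: (1)·n from γ, plus −2·(1) + 3·(0) + (0) = -2 from the rest, must sum to zero.
n − 2 = 0, so n = 2.

2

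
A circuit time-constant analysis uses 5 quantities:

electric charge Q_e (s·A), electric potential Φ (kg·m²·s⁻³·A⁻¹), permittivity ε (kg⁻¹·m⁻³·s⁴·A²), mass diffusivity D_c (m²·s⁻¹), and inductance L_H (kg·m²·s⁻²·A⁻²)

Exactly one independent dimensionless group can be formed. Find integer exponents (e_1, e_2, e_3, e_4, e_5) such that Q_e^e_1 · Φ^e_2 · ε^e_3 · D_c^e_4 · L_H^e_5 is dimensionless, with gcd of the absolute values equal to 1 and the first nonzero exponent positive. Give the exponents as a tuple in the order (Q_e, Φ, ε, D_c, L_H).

M: e_1·(0) + e_2·(1) + e_3·(-1) + e_4·(0) + e_5·(1) = 0
L: e_1·(0) + e_2·(2) + e_3·(-3) + e_4·(2) + e_5·(2) = 0
T: e_1·(1) + e_2·(-3) + e_3·(4) + e_4·(-1) + e_5·(-2) = 0
I: e_1·(1) + e_2·(-1) + e_3·(2) + e_4·(0) + e_5·(-2) = 0
Solving this homogeneous linear system for the smallest-integer solution (first nonzero entry positive) gives (3, -3, -4, -2, -1).

(3, -3, -4, -2, -1)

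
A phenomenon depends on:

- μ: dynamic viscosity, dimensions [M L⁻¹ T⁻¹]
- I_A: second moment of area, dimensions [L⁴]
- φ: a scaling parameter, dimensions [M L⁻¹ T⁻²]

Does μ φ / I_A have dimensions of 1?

Sum the exponent of each base dimension across the product:
  M: [μ]_M − [I_A]_M + [φ]_M = (1) − (0) + (1) = 2
  L: [μ]_L − [I_A]_L + [φ]_L = (-1) − (4) + (-1) = -6
  T: [μ]_T − [I_A]_T + [φ]_T = (-1) − (0) + (-2) = -3
Net dimensions [M² L⁻⁶ T⁻³] ≠ [1] — not dimensionless.

no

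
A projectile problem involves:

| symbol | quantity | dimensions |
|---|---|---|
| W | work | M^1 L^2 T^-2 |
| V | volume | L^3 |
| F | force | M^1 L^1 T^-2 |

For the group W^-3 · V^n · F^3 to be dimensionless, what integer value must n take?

Balance the L exponent: (3)·n from V, plus −3·(2) + 3·(1) = -3 from the rest, must sum to zero.
3n − 3 = 0, so n = 1.

1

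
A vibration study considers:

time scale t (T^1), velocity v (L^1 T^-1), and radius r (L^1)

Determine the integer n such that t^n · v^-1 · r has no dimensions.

-1

Balance the T exponent: (1)·n from t, plus −(-1) + (0) = 1 from the rest, must sum to zero.
n + 1 = 0, so n = -1.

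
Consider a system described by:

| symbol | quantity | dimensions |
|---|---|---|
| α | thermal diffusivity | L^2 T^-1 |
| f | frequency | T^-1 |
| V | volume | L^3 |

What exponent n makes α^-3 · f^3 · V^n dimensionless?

Balance the L exponent: (3)·n from V, plus −3·(2) + 3·(0) = -6 from the rest, must sum to zero.
3n − 6 = 0, so n = 2.

2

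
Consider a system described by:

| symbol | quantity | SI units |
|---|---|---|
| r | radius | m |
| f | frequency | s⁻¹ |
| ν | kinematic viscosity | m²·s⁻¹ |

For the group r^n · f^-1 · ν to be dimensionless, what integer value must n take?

Balance the L exponent: (1)·n from r, plus −(0) + (2) = 2 from the rest, must sum to zero.
n + 2 = 0, so n = -2.

-2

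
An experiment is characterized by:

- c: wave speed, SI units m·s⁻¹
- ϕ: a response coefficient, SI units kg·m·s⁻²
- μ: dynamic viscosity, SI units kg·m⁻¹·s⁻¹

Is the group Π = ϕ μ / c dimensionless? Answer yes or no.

no

Sum the exponent of each base dimension across the product:
  M: −[c]_M + [ϕ]_M + [μ]_M = −(0) + (1) + (1) = 2
  L: −[c]_L + [ϕ]_L + [μ]_L = −(1) + (1) + (-1) = -1
  T: −[c]_T + [ϕ]_T + [μ]_T = −(-1) + (-2) + (-1) = -2
Net dimensions [M² L⁻¹ T⁻²] ≠ [1] — not dimensionless.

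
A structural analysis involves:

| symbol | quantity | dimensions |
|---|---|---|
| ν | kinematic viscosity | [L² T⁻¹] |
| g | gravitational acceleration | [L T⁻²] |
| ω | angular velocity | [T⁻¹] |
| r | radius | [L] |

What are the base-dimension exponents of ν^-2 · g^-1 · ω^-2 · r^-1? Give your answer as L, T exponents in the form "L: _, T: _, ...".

Collect each base-dimension exponent across the product:
  L: −2·(2) − (1) − 2·(0) − (1) = -6
  T: −2·(-1) − (-2) − 2·(-1) − (0) = 6
So the dimensions are [L⁻⁶ T⁶].

L: -6, T: 6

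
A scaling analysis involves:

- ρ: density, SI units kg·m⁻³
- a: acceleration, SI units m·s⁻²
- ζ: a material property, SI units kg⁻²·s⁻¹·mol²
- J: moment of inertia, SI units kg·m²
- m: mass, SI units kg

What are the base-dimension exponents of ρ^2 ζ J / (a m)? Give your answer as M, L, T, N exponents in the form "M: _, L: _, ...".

M: 0, L: -5, T: 1, N: 2

Collect each base-dimension exponent across the product:
  M: 2·(1) − (0) + (-2) + (1) − (1) = 0
  L: 2·(-3) − (1) + (0) + (2) − (0) = -5
  T: 2·(0) − (-2) + (-1) + (0) − (0) = 1
  N: 2·(0) − (0) + (2) + (0) − (0) = 2
So the dimensions are [L⁻⁵ T N²].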